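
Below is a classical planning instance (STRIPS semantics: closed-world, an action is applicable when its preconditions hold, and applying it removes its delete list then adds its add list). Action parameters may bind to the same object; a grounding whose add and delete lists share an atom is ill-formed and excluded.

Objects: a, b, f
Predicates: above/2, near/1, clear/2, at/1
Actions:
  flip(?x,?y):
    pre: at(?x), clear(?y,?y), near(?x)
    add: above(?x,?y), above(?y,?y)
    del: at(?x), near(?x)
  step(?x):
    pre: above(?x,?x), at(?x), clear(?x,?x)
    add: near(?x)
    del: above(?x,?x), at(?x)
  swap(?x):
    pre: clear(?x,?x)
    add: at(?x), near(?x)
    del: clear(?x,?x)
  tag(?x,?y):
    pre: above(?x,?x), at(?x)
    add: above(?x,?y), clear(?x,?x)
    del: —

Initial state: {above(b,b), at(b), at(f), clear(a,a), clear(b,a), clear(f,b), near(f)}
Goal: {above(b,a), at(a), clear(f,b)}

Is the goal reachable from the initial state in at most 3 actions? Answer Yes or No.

Yes

1. swap(a)  →  {above(b,b), at(a), at(b), at(f), clear(b,a), clear(f,b), near(a), near(f)}
2. tag(b,a)  →  {above(b,a), above(b,b), at(a), at(b), at(f), clear(b,a), clear(b,b), clear(f,b), near(a), near(f)}
optimal plan length = 2; 2 ≤ 3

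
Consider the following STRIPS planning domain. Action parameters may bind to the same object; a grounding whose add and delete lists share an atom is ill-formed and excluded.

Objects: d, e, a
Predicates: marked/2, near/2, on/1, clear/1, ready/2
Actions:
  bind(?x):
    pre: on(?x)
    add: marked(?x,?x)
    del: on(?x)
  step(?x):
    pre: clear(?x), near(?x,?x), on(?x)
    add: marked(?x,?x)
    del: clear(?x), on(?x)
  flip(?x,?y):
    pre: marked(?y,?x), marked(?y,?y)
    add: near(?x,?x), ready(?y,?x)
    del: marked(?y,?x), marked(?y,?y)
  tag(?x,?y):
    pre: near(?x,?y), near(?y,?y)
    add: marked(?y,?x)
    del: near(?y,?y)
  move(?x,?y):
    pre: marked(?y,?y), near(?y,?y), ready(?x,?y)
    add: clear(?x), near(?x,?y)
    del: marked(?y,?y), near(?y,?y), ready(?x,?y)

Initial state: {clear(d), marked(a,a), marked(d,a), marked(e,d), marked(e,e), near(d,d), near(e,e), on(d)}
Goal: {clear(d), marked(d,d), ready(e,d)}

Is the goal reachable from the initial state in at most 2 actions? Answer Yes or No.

1. bind(d)  →  {clear(d), marked(a,a), marked(d,a), marked(d,d), marked(e,d), marked(e,e), near(d,d), near(e,e)}
2. flip(d,e)  →  {clear(d), marked(a,a), marked(d,a), marked(d,d), near(d,d), near(e,e), ready(e,d)}
optimal plan length = 2; 2 ≤ 2

Yes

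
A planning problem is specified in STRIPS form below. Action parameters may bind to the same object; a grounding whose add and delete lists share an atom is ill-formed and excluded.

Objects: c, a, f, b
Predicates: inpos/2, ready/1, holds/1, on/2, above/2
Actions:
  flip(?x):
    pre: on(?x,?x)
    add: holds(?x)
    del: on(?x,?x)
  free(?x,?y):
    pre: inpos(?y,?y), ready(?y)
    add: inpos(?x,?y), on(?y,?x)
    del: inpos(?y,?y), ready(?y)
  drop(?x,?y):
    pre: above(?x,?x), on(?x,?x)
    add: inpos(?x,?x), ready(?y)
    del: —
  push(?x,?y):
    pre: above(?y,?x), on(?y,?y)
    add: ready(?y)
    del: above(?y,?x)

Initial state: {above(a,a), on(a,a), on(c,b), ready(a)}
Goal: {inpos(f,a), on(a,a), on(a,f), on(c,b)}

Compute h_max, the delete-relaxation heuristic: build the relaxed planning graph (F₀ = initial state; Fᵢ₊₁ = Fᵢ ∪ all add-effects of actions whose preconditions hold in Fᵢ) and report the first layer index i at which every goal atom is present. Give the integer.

2

F0 = init (4 atoms)
F1 = F0 ∪ {holds(a), inpos(a,a), ready(b), ready(c), ready(f)}  (9 atoms)
F2 = F1 ∪ {inpos(b,a), inpos(c,a), inpos(f,a), on(a,b), on(a,c), on(a,f)}  (15 atoms)
goal ⊆ F2  ⇒  h_max = 2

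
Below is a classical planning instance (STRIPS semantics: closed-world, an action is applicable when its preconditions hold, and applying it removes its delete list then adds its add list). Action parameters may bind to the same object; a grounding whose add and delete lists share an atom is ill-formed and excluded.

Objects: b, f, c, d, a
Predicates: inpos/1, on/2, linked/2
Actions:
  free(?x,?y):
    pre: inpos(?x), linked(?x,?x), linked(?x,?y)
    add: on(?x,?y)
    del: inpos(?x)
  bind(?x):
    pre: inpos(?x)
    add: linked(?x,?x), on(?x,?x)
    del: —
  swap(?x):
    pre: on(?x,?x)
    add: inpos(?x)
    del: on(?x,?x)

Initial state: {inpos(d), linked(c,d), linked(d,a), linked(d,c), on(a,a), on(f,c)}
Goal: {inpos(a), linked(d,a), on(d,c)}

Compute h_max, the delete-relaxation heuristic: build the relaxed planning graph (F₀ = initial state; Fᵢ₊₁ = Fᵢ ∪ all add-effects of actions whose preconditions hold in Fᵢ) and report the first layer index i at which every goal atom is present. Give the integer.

F0 = init (6 atoms)
F1 = F0 ∪ {inpos(a), linked(d,d), on(d,d)}  (9 atoms)
F2 = F1 ∪ {linked(a,a), on(d,a), on(d,c)}  (12 atoms)
goal ⊆ F2  ⇒  h_max = 2

2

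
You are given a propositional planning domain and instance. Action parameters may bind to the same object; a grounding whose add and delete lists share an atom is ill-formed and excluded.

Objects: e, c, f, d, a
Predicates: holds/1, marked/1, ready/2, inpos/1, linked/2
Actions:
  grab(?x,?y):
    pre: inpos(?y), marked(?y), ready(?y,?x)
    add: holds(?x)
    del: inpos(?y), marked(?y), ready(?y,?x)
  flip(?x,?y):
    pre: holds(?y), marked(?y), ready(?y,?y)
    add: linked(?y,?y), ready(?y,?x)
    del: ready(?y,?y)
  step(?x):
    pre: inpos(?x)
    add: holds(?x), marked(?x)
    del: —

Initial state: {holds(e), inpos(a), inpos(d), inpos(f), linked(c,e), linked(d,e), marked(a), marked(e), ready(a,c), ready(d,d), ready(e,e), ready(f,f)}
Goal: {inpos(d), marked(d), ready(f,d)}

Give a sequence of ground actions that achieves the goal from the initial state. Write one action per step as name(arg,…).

1. step(f)  →  {holds(e), holds(f), inpos(a), inpos(d), inpos(f), linked(c,e), linked(d,e), marked(a), marked(e), marked(f), ready(a,c), ready(d,d), ready(e,e), ready(f,f)}
2. flip(d,f)  →  {holds(e), holds(f), inpos(a), inpos(d), inpos(f), linked(c,e), linked(d,e), linked(f,f), marked(a), marked(e), marked(f), ready(a,c), ready(d,d), ready(e,e), ready(f,d)}
3. step(d)  →  {holds(d), holds(e), holds(f), inpos(a), inpos(d), inpos(f), linked(c,e), linked(d,e), linked(f,f), marked(a), marked(d), marked(e), marked(f), ready(a,c), ready(d,d), ready(e,e), ready(f,d)}

step(f); flip(d,f); step(d)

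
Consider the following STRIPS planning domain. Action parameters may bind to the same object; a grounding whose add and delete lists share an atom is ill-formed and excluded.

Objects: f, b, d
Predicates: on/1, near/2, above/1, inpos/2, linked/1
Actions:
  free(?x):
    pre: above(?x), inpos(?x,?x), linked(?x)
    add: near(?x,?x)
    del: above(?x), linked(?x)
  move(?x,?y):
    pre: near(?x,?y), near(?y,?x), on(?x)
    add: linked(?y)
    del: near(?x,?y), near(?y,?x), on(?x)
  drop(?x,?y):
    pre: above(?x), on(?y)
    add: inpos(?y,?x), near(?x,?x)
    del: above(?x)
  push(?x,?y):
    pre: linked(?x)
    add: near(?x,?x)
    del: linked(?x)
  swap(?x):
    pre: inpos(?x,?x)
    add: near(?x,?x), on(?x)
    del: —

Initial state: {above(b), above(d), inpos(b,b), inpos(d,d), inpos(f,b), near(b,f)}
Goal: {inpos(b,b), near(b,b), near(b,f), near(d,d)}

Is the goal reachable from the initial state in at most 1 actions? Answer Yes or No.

No

1. swap(b)  →  {above(b), above(d), inpos(b,b), inpos(d,d), inpos(f,b), near(b,b), near(b,f), on(b)}
2. drop(d,b)  →  {above(b), inpos(b,b), inpos(b,d), inpos(d,d), inpos(f,b), near(b,b), near(b,f), near(d,d), on(b)}
optimal plan length = 2; 2 > 1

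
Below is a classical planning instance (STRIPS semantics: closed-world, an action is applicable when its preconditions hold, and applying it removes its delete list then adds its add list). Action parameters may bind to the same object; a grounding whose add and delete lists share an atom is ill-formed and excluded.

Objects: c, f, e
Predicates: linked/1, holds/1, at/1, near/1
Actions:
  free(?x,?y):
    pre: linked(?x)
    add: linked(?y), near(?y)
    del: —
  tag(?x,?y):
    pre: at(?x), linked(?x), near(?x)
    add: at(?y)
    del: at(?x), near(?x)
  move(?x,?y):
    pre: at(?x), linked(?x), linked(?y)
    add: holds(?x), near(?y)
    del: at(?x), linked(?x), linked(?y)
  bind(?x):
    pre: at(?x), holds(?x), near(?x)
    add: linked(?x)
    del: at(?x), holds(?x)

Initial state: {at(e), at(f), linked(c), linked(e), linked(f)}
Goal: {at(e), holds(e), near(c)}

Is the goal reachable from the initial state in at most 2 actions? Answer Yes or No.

No

1. free(c,f)  →  {at(e), at(f), linked(c), linked(e), linked(f), near(f)}
2. move(e,c)  →  {at(f), holds(e), linked(f), near(c), near(f)}
3. tag(f,e)  →  {at(e), holds(e), linked(f), near(c)}
optimal plan length = 3; 3 > 2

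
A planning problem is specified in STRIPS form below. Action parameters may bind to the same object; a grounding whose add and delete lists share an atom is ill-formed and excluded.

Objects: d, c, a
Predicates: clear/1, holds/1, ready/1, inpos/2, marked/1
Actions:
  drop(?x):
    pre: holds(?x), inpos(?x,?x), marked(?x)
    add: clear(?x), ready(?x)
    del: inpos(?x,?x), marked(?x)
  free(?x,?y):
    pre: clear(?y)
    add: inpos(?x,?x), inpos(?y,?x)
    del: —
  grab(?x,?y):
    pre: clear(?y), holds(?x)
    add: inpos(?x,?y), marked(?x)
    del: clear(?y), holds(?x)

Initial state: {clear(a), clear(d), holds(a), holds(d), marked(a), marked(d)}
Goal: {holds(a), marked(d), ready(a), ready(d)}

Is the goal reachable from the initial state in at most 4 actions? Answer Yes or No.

1. free(d,d)  →  {clear(a), clear(d), holds(a), holds(d), inpos(d,d), marked(a), marked(d)}
2. drop(d)  →  {clear(a), clear(d), holds(a), holds(d), marked(a), ready(d)}
3. free(a,d)  →  {clear(a), clear(d), holds(a), holds(d), inpos(a,a), inpos(d,a), marked(a), ready(d)}
4. drop(a)  →  {clear(a), clear(d), holds(a), holds(d), inpos(d,a), ready(a), ready(d)}
5. grab(d,d)  →  {clear(a), holds(a), inpos(d,a), inpos(d,d), marked(d), ready(a), ready(d)}
optimal plan length = 5; 5 > 4

No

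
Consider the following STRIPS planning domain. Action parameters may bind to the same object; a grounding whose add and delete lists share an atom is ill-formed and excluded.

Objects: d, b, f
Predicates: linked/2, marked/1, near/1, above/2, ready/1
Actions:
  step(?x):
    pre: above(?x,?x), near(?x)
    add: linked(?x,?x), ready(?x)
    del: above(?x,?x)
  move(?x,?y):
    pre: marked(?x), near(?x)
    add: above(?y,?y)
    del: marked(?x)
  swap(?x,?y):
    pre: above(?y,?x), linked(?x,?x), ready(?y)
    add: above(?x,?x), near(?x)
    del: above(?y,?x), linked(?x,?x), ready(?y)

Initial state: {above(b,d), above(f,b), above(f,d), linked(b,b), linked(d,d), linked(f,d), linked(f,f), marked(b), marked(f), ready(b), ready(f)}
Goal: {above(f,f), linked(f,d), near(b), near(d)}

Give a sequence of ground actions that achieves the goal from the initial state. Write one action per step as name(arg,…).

1. swap(d,b)  →  {above(d,d), above(f,b), above(f,d), linked(b,b), linked(f,d), linked(f,f), marked(b), marked(f), near(d), ready(f)}
2. swap(b,f)  →  {above(b,b), above(d,d), above(f,d), linked(f,d), linked(f,f), marked(b), marked(f), near(b), near(d)}
3. move(b,f)  →  {above(b,b), above(d,d), above(f,d), above(f,f), linked(f,d), linked(f,f), marked(f), near(b), near(d)}

swap(d,b); swap(b,f); move(b,f)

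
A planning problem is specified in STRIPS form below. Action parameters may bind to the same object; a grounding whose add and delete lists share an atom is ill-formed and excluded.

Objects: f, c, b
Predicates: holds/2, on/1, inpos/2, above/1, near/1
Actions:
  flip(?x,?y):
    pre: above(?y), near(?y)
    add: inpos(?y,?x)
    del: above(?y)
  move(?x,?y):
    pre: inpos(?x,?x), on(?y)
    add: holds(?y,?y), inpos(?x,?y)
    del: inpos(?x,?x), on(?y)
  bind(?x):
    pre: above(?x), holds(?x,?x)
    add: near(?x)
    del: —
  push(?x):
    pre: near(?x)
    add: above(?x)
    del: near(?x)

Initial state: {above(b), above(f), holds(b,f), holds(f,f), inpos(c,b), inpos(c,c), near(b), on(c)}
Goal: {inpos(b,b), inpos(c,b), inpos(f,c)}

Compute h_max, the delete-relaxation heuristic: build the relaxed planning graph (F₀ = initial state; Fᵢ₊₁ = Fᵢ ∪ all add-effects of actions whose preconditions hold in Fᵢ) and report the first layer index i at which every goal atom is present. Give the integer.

2

F0 = init (8 atoms)
F1 = F0 ∪ {inpos(b,b), inpos(b,c), inpos(b,f), near(f)}  (12 atoms)
F2 = F1 ∪ {holds(c,c), inpos(f,b), inpos(f,c), inpos(f,f)}  (16 atoms)
goal ⊆ F2  ⇒  h_max = 2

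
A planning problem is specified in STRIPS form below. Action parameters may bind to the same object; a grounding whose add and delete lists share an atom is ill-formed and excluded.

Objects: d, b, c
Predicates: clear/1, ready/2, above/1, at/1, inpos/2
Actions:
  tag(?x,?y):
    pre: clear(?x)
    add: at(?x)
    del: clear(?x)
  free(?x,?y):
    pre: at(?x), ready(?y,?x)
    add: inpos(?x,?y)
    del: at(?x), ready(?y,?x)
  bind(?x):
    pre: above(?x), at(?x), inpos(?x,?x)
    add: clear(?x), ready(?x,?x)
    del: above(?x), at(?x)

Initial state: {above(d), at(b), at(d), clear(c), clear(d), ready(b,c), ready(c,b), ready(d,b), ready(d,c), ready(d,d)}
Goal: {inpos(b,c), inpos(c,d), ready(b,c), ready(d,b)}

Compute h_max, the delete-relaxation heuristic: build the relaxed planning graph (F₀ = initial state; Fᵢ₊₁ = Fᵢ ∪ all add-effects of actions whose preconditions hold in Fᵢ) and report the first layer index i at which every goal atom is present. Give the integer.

F0 = init (10 atoms)
F1 = F0 ∪ {at(c), inpos(b,c), inpos(b,d), inpos(d,d)}  (14 atoms)
F2 = F1 ∪ {inpos(c,b), inpos(c,d)}  (16 atoms)
goal ⊆ F2  ⇒  h_max = 2

2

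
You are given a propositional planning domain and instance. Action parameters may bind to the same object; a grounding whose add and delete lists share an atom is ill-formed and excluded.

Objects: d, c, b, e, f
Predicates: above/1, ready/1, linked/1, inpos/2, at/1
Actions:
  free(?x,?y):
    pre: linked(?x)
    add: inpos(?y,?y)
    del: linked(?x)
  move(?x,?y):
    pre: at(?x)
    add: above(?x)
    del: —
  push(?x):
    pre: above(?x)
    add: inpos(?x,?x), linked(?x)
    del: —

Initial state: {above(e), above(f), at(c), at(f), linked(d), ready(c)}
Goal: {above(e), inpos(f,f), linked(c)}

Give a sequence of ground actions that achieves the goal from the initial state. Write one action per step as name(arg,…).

free(d,f); move(c,d); push(c)

1. free(d,f)  →  {above(e), above(f), at(c), at(f), inpos(f,f), ready(c)}
2. move(c,d)  →  {above(c), above(e), above(f), at(c), at(f), inpos(f,f), ready(c)}
3. push(c)  →  {above(c), above(e), above(f), at(c), at(f), inpos(c,c), inpos(f,f), linked(c), ready(c)}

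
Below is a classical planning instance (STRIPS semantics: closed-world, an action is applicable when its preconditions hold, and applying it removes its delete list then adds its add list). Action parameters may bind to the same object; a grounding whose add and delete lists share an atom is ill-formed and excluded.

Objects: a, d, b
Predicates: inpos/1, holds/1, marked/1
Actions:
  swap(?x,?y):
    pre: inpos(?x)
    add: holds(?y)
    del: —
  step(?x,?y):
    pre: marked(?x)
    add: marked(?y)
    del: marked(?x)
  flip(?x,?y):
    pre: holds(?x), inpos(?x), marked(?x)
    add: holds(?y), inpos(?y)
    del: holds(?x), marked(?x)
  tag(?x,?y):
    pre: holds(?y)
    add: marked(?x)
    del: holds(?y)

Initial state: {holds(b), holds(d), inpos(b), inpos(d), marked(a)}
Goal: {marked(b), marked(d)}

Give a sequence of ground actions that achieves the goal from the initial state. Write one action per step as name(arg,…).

step(a,d); tag(b,d)

1. step(a,d)  →  {holds(b), holds(d), inpos(b), inpos(d), marked(d)}
2. tag(b,d)  →  {holds(b), inpos(b), inpos(d), marked(b), marked(d)}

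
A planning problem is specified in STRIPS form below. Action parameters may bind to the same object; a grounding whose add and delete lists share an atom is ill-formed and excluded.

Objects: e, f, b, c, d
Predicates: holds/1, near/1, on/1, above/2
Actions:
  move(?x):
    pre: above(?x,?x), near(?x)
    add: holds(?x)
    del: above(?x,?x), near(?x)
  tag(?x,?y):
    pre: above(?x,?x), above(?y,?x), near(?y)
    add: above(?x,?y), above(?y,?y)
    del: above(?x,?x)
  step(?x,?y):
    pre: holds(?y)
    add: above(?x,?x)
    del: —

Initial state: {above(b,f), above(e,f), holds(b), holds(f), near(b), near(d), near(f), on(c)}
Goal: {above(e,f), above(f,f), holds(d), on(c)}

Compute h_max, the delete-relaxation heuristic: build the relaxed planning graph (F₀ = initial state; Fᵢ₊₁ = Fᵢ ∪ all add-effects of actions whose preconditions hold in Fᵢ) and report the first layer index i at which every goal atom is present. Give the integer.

2

F0 = init (8 atoms)
F1 = F0 ∪ {above(b,b), above(c,c), above(d,d), above(e,e), above(f,f)}  (13 atoms)
F2 = F1 ∪ {above(f,b), holds(d)}  (15 atoms)
goal ⊆ F2  ⇒  h_max = 2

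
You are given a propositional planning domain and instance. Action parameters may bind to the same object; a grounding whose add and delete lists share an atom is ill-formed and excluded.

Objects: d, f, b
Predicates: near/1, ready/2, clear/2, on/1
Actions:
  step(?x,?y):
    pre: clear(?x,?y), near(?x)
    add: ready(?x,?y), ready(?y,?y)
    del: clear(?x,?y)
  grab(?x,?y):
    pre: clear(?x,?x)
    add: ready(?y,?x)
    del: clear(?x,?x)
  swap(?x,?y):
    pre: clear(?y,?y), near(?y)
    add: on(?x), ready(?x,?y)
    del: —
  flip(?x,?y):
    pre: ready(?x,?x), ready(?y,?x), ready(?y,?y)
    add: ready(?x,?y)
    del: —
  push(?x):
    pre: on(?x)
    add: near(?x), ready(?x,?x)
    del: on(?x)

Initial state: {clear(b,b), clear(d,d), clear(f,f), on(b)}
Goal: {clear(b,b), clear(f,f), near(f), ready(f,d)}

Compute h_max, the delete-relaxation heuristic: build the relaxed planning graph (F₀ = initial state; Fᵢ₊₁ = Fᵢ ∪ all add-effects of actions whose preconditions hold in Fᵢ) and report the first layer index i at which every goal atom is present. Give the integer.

3

F0 = init (4 atoms)
F1 = F0 ∪ {near(b), ready(b,b), ready(b,d), ready(b,f), ready(d,b), ready(d,d), ready(d,f), ready(f,b), ready(f,d), ready(f,f)}  (14 atoms)
F2 = F1 ∪ {on(d), on(f)}  (16 atoms)
F3 = F2 ∪ {near(d), near(f)}  (18 atoms)
goal ⊆ F3  ⇒  h_max = 3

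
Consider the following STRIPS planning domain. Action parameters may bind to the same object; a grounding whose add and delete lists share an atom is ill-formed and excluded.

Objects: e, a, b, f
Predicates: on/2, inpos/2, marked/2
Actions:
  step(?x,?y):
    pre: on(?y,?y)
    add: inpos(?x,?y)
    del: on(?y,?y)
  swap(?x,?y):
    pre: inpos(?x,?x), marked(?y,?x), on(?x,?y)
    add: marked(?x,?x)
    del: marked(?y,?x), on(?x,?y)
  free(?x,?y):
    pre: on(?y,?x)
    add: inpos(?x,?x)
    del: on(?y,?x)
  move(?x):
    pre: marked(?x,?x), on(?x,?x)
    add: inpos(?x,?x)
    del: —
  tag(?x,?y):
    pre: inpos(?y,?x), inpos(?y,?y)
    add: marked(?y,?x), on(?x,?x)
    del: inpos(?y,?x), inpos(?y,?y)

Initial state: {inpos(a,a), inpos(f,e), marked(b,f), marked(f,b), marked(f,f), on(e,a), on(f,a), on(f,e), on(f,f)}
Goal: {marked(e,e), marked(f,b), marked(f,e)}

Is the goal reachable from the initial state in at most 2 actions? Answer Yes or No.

No

1. step(f,f)  →  {inpos(a,a), inpos(f,e), inpos(f,f), marked(b,f), marked(f,b), marked(f,f), on(e,a), on(f,a), on(f,e)}
2. free(e,f)  →  {inpos(a,a), inpos(e,e), inpos(f,e), inpos(f,f), marked(b,f), marked(f,b), marked(f,f), on(e,a), on(f,a)}
3. tag(e,e)  →  {inpos(a,a), inpos(f,e), inpos(f,f), marked(b,f), marked(e,e), marked(f,b), marked(f,f), on(e,a), on(e,e), on(f,a)}
4. tag(e,f)  →  {inpos(a,a), marked(b,f), marked(e,e), marked(f,b), marked(f,e), marked(f,f), on(e,a), on(e,e), on(f,a)}
optimal plan length = 4; 4 > 2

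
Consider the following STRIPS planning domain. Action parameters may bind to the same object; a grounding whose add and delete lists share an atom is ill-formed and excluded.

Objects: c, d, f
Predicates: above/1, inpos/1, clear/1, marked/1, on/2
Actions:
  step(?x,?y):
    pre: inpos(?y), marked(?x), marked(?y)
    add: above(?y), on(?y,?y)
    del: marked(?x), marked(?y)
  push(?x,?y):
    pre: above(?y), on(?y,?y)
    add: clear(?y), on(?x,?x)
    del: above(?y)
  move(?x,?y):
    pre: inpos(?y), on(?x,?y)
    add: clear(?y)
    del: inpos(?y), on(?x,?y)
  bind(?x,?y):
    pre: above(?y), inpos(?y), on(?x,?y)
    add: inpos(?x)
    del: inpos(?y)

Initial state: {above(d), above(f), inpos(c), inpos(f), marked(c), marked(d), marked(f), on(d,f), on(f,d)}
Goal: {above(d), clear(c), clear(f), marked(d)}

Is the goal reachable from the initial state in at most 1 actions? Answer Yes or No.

No

1. step(c,c)  →  {above(c), above(d), above(f), inpos(c), inpos(f), marked(d), marked(f), on(c,c), on(d,f), on(f,d)}
2. push(c,c)  →  {above(d), above(f), clear(c), inpos(c), inpos(f), marked(d), marked(f), on(c,c), on(d,f), on(f,d)}
3. move(d,f)  →  {above(d), above(f), clear(c), clear(f), inpos(c), marked(d), marked(f), on(c,c), on(f,d)}
optimal plan length = 3; 3 > 1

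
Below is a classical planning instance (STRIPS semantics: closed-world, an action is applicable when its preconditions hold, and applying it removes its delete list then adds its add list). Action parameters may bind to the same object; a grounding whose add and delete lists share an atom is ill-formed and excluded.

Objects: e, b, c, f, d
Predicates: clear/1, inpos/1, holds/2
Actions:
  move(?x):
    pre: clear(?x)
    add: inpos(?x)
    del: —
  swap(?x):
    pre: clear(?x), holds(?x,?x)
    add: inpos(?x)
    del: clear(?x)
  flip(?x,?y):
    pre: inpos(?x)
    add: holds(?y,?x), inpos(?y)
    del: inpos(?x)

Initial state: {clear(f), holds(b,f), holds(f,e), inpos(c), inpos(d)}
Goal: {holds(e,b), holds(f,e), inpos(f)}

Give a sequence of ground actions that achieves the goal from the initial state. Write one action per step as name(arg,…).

move(f); flip(c,b); flip(b,e)

1. move(f)  →  {clear(f), holds(b,f), holds(f,e), inpos(c), inpos(d), inpos(f)}
2. flip(c,b)  →  {clear(f), holds(b,c), holds(b,f), holds(f,e), inpos(b), inpos(d), inpos(f)}
3. flip(b,e)  →  {clear(f), holds(b,c), holds(b,f), holds(e,b), holds(f,e), inpos(d), inpos(e), inpos(f)}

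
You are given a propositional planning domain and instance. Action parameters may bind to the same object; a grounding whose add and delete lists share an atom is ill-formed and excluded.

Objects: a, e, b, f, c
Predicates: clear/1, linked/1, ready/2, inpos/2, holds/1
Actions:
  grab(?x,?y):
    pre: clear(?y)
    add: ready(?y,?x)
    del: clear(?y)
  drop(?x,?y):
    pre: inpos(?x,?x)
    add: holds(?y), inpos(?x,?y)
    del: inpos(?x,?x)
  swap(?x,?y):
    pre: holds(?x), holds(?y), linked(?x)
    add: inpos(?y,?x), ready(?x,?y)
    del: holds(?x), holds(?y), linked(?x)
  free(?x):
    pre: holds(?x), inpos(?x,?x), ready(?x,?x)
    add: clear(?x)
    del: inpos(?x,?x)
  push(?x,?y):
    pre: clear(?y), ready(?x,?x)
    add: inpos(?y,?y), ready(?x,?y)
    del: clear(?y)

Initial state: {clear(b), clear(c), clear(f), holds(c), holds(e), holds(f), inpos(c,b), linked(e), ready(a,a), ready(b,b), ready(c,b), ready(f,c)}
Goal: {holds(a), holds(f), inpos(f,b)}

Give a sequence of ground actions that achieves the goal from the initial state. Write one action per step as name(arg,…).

1. swap(e,e)  →  {clear(b), clear(c), clear(f), holds(c), holds(f), inpos(c,b), inpos(e,e), ready(a,a), ready(b,b), ready(c,b), ready(e,e), ready(f,c)}
2. drop(e,a)  →  {clear(b), clear(c), clear(f), holds(a), holds(c), holds(f), inpos(c,b), inpos(e,a), ready(a,a), ready(b,b), ready(c,b), ready(e,e), ready(f,c)}
3. push(a,f)  →  {clear(b), clear(c), holds(a), holds(c), holds(f), inpos(c,b), inpos(e,a), inpos(f,f), ready(a,a), ready(a,f), ready(b,b), ready(c,b), ready(e,e), ready(f,c)}
4. drop(f,b)  →  {clear(b), clear(c), holds(a), holds(b), holds(c), holds(f), inpos(c,b), inpos(e,a), inpos(f,b), ready(a,a), ready(a,f), ready(b,b), ready(c,b), ready(e,e), ready(f,c)}

swap(e,e); drop(e,a); push(a,f); drop(f,b)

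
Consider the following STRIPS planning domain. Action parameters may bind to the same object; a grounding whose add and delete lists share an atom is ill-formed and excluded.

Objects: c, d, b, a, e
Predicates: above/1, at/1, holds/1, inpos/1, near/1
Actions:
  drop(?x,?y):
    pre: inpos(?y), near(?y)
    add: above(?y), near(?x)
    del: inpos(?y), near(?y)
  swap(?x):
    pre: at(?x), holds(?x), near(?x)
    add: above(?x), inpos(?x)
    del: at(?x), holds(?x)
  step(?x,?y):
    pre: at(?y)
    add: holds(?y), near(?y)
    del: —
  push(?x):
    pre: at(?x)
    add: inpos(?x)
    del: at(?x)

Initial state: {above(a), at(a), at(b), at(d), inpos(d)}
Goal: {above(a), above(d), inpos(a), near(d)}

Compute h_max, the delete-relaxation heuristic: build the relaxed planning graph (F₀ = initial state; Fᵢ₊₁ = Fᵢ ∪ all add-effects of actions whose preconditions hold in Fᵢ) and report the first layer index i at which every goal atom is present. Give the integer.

2

F0 = init (5 atoms)
F1 = F0 ∪ {holds(a), holds(b), holds(d), inpos(a), inpos(b), near(a), near(b), near(d)}  (13 atoms)
F2 = F1 ∪ {above(b), above(d), near(c), near(e)}  (17 atoms)
goal ⊆ F2  ⇒  h_max = 2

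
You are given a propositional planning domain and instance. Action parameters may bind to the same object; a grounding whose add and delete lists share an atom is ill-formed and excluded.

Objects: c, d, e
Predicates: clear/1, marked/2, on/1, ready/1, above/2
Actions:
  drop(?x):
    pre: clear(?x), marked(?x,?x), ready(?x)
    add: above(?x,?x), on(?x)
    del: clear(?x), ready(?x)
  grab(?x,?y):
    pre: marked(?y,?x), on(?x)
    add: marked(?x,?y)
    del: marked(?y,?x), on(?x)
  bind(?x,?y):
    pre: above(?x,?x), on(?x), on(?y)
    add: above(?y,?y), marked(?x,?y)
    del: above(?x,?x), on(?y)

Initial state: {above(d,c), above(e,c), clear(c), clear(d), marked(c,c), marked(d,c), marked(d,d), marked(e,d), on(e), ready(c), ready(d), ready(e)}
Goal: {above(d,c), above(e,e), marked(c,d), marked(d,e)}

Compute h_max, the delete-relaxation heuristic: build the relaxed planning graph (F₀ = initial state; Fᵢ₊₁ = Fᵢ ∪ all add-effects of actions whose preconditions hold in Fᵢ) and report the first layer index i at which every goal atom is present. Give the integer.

F0 = init (12 atoms)
F1 = F0 ∪ {above(c,c), above(d,d), on(c), on(d)}  (16 atoms)
F2 = F1 ∪ {above(e,e), marked(c,d), marked(c,e), marked(d,e)}  (20 atoms)
goal ⊆ F2  ⇒  h_max = 2

2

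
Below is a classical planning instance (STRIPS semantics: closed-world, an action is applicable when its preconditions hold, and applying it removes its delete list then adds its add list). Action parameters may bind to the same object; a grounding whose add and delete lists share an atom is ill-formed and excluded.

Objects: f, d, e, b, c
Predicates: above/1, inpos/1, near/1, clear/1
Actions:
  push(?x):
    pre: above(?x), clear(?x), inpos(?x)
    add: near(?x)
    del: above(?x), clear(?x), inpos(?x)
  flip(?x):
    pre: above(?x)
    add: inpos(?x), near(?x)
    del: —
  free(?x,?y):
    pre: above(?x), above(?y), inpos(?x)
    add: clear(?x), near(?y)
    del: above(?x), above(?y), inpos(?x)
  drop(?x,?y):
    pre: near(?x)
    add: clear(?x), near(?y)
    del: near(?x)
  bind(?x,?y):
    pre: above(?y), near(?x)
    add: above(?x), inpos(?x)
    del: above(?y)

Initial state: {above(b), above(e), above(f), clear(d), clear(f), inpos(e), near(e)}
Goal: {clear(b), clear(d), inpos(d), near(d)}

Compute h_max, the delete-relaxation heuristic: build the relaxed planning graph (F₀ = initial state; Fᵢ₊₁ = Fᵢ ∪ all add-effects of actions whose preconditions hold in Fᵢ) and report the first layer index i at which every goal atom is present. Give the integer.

F0 = init (7 atoms)
F1 = F0 ∪ {clear(e), inpos(b), inpos(f), near(b), near(c), near(d), near(f)}  (14 atoms)
F2 = F1 ∪ {above(c), above(d), clear(b), clear(c), inpos(c), inpos(d)}  (20 atoms)
goal ⊆ F2  ⇒  h_max = 2

2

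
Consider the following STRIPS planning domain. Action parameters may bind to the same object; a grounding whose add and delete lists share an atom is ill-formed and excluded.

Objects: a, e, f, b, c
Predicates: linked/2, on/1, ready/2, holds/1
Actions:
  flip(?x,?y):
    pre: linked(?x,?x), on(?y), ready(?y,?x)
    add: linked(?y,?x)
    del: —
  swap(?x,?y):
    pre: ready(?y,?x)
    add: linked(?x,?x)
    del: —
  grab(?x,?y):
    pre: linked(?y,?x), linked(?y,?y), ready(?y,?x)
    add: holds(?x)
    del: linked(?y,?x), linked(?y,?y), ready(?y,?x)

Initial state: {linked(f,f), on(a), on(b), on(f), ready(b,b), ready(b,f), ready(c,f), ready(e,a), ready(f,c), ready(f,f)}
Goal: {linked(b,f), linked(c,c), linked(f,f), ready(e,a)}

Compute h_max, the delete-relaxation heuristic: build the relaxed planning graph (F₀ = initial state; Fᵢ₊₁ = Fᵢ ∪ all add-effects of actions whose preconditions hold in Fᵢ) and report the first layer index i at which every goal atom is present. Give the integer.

1

F0 = init (10 atoms)
F1 = F0 ∪ {holds(f), linked(a,a), linked(b,b), linked(b,f), linked(c,c)}  (15 atoms)
goal ⊆ F1  ⇒  h_max = 1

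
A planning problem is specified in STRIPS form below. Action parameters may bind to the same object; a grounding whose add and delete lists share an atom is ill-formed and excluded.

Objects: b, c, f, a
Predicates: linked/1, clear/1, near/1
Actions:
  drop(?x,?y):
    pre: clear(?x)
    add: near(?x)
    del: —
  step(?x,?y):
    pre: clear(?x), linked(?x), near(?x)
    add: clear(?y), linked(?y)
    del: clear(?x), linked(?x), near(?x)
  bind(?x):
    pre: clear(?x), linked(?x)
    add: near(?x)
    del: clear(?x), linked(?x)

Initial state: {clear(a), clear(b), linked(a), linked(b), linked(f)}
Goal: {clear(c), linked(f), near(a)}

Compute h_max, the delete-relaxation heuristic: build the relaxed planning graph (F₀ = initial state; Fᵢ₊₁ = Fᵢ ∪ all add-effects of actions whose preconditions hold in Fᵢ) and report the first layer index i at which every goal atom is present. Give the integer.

F0 = init (5 atoms)
F1 = F0 ∪ {near(a), near(b)}  (7 atoms)
F2 = F1 ∪ {clear(c), clear(f), linked(c)}  (10 atoms)
goal ⊆ F2  ⇒  h_max = 2

2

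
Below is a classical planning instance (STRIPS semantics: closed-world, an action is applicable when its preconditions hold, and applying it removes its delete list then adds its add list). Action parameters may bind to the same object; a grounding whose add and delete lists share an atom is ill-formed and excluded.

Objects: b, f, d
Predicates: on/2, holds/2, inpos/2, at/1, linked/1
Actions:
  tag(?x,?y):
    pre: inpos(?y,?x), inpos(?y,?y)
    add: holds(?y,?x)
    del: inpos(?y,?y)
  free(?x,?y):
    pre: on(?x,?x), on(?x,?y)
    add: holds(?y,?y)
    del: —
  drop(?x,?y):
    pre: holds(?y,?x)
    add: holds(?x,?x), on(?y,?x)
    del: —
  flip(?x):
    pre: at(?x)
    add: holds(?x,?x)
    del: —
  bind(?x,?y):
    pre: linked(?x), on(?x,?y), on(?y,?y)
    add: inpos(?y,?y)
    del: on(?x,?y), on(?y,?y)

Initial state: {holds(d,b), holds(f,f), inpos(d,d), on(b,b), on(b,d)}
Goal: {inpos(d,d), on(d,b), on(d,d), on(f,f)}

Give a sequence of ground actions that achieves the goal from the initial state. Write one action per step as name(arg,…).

1. free(b,d)  →  {holds(d,b), holds(d,d), holds(f,f), inpos(d,d), on(b,b), on(b,d)}
2. drop(b,d)  →  {holds(b,b), holds(d,b), holds(d,d), holds(f,f), inpos(d,d), on(b,b), on(b,d), on(d,b)}
3. drop(f,f)  →  {holds(b,b), holds(d,b), holds(d,d), holds(f,f), inpos(d,d), on(b,b), on(b,d), on(d,b), on(f,f)}
4. drop(d,d)  →  {holds(b,b), holds(d,b), holds(d,d), holds(f,f), inpos(d,d), on(b,b), on(b,d), on(d,b), on(d,d), on(f,f)}

free(b,d); drop(b,d); drop(f,f); drop(d,d)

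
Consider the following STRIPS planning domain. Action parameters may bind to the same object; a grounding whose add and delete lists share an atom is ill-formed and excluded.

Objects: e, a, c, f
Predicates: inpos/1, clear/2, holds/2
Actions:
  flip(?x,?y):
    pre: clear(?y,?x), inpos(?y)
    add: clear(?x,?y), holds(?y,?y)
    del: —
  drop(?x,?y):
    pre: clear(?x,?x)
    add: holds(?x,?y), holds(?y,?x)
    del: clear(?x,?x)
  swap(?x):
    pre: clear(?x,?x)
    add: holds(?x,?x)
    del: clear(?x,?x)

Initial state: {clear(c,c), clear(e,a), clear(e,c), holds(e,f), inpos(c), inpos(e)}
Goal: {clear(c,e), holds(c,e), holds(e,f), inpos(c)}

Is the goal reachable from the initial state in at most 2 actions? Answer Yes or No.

Yes

1. flip(c,e)  →  {clear(c,c), clear(c,e), clear(e,a), clear(e,c), holds(e,e), holds(e,f), inpos(c), inpos(e)}
2. drop(c,e)  →  {clear(c,e), clear(e,a), clear(e,c), holds(c,e), holds(e,c), holds(e,e), holds(e,f), inpos(c), inpos(e)}
optimal plan length = 2; 2 ≤ 2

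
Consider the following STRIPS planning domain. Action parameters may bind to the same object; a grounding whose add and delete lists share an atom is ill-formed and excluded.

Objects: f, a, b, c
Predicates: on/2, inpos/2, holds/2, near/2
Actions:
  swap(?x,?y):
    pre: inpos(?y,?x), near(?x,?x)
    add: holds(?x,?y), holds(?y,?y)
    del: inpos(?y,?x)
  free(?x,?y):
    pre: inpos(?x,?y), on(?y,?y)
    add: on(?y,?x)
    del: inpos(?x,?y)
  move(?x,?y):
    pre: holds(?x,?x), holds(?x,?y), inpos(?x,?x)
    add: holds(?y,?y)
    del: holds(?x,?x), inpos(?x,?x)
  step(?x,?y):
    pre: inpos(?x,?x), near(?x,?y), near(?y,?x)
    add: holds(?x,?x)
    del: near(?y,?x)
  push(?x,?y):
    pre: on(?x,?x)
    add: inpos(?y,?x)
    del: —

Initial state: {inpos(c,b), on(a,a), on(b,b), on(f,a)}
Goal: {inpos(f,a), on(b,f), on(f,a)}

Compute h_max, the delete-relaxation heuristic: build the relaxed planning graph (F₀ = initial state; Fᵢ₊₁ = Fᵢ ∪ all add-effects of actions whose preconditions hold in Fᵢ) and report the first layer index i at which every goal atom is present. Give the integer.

2

F0 = init (4 atoms)
F1 = F0 ∪ {inpos(a,a), inpos(a,b), inpos(b,a), inpos(b,b), inpos(c,a), inpos(f,a), inpos(f,b), on(b,c)}  (12 atoms)
F2 = F1 ∪ {on(a,b), on(a,c), on(a,f), on(b,a), on(b,f)}  (17 atoms)
goal ⊆ F2  ⇒  h_max = 2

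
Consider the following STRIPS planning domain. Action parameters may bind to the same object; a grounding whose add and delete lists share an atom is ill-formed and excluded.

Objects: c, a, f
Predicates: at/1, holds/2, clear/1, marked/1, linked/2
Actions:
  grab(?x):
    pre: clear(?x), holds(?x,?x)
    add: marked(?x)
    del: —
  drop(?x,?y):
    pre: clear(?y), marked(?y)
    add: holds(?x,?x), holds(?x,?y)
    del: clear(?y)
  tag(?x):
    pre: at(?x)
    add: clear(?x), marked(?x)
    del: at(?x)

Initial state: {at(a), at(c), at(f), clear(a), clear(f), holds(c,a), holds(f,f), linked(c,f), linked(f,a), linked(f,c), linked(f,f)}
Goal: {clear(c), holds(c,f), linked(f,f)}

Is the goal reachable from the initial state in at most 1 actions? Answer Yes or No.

No

1. grab(f)  →  {at(a), at(c), at(f), clear(a), clear(f), holds(c,a), holds(f,f), linked(c,f), linked(f,a), linked(f,c), linked(f,f), marked(f)}
2. drop(c,f)  →  {at(a), at(c), at(f), clear(a), holds(c,a), holds(c,c), holds(c,f), holds(f,f), linked(c,f), linked(f,a), linked(f,c), linked(f,f), marked(f)}
3. tag(c)  →  {at(a), at(f), clear(a), clear(c), holds(c,a), holds(c,c), holds(c,f), holds(f,f), linked(c,f), linked(f,a), linked(f,c), linked(f,f), marked(c), marked(f)}
optimal plan length = 3; 3 > 1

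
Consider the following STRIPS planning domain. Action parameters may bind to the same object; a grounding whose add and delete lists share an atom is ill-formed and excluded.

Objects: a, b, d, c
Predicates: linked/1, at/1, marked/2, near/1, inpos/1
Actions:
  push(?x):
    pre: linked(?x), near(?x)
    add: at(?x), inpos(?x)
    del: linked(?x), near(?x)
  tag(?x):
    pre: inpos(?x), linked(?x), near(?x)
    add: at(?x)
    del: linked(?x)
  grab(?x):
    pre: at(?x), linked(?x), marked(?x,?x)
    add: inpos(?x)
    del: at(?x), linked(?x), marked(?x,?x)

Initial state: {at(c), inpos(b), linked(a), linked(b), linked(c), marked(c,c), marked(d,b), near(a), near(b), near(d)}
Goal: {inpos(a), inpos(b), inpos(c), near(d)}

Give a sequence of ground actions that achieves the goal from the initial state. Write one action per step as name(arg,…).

push(a); grab(c)

1. push(a)  →  {at(a), at(c), inpos(a), inpos(b), linked(b), linked(c), marked(c,c), marked(d,b), near(b), near(d)}
2. grab(c)  →  {at(a), inpos(a), inpos(b), inpos(c), linked(b), marked(d,b), near(b), near(d)}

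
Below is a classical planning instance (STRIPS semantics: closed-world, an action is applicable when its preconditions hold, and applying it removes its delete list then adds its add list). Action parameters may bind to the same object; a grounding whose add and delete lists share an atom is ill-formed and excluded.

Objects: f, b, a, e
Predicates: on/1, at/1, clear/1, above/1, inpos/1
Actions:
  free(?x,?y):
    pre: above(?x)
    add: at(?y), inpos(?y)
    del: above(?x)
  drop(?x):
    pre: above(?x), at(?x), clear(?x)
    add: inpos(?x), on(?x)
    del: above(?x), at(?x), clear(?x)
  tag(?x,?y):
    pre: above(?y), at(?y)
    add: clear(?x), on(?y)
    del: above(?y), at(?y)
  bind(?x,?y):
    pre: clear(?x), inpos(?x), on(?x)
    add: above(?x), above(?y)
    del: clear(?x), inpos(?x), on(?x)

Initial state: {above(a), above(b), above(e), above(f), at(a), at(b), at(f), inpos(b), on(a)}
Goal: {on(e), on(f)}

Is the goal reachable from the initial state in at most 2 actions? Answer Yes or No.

1. free(b,e)  →  {above(a), above(e), above(f), at(a), at(b), at(e), at(f), inpos(b), inpos(e), on(a)}
2. tag(f,f)  →  {above(a), above(e), at(a), at(b), at(e), clear(f), inpos(b), inpos(e), on(a), on(f)}
3. tag(f,e)  →  {above(a), at(a), at(b), clear(f), inpos(b), inpos(e), on(a), on(e), on(f)}
optimal plan length = 3; 3 > 2

No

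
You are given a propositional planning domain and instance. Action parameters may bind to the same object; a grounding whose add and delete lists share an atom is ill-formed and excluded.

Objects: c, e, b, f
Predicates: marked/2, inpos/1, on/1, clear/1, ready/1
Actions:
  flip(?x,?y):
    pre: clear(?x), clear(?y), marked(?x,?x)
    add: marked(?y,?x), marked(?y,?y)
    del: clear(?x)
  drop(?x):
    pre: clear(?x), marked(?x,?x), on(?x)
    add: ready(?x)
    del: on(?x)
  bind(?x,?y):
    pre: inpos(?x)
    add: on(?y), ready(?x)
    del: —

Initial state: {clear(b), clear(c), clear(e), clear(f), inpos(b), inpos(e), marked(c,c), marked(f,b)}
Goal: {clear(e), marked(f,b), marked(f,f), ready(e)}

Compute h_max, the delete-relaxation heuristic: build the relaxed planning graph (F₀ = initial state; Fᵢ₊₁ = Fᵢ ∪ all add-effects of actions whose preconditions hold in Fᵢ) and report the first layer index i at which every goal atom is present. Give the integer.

F0 = init (8 atoms)
F1 = F0 ∪ {marked(b,b), marked(b,c), marked(e,c), marked(e,e), marked(f,c), marked(f,f), on(b), on(c), on(e), on(f), ready(b), ready(e)}  (20 atoms)
goal ⊆ F1  ⇒  h_max = 1

1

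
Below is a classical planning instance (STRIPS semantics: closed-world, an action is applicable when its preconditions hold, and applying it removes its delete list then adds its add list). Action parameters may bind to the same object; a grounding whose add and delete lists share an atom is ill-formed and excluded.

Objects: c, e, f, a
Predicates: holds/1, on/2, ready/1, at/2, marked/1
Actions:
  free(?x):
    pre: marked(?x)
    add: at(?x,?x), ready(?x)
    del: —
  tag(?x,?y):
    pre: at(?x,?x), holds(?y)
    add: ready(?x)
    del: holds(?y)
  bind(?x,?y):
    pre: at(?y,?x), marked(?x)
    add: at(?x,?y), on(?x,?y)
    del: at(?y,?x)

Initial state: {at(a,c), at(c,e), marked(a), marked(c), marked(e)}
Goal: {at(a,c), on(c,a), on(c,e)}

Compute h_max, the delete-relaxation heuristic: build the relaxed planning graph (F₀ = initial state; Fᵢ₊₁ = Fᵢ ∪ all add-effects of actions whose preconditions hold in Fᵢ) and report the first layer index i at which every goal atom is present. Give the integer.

2

F0 = init (5 atoms)
F1 = F0 ∪ {at(a,a), at(c,a), at(c,c), at(e,c), at(e,e), on(c,a), on(e,c), ready(a), ready(c), ready(e)}  (15 atoms)
F2 = F1 ∪ {on(a,c), on(c,e)}  (17 atoms)
goal ⊆ F2  ⇒  h_max = 2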